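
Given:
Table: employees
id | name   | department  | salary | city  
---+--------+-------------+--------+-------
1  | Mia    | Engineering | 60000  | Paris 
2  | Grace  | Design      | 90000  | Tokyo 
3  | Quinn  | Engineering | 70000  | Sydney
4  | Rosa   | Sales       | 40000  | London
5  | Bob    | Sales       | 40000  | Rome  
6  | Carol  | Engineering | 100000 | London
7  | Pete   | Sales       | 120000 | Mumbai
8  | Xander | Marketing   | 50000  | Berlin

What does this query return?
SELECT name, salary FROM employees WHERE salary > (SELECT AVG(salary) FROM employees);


Subquery: AVG(salary) = 71250.0
Filtering: salary > 71250.0
  Grace (90000) -> MATCH
  Carol (100000) -> MATCH
  Pete (120000) -> MATCH


3 rows:
Grace, 90000
Carol, 100000
Pete, 120000


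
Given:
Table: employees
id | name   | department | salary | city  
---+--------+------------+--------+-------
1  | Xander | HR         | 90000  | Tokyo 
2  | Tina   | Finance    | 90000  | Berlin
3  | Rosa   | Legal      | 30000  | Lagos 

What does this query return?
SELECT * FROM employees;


SELECT * returns all 3 rows with all columns

3 rows:
1, Xander, HR, 90000, Tokyo
2, Tina, Finance, 90000, Berlin
3, Rosa, Legal, 30000, Lagos


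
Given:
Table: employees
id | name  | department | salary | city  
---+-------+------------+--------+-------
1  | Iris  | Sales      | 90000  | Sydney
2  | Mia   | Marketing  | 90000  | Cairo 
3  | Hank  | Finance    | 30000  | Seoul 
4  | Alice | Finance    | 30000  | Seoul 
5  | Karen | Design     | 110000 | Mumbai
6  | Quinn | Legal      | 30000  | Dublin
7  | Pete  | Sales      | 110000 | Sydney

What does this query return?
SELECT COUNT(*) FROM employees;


COUNT(*) counts all rows

7


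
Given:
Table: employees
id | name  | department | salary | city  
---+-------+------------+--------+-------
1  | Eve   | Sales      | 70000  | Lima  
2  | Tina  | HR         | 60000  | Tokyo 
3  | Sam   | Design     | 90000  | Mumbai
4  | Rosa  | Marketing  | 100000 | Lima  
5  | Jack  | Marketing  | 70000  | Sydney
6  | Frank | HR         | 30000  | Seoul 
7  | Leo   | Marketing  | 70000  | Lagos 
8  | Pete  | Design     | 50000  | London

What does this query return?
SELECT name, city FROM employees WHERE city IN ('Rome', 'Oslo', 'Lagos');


Filtering: city IN ('Rome', 'Oslo', 'Lagos')
Matching: 1 rows

1 rows:
Leo, Lagos


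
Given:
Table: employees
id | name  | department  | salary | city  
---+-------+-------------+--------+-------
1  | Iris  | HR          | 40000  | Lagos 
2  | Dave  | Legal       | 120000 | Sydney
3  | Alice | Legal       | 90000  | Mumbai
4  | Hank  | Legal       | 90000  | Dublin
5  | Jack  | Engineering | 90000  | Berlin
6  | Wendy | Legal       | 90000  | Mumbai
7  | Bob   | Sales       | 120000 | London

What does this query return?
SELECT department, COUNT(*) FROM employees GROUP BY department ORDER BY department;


Assigning each row to its department group:
  Iris -> HR
  Dave -> Legal
  Alice -> Legal
  Hank -> Legal
  Jack -> Engineering
  Wendy -> Legal
  Bob -> Sales


4 groups:
Engineering, 1
HR, 1
Legal, 4
Sales, 1


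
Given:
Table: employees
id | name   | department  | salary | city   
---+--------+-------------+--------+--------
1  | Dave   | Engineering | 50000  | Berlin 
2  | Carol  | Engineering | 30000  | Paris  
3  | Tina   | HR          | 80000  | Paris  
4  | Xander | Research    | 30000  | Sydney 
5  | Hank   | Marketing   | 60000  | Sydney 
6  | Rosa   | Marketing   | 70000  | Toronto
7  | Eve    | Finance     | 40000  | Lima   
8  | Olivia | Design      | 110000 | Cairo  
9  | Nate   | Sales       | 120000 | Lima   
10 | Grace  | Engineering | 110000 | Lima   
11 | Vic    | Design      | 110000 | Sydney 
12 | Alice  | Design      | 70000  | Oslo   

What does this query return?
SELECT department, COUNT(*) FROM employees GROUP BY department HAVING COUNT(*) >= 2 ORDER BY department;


Groups with count >= 2:
  Design: 3 -> PASS
  Engineering: 3 -> PASS
  Marketing: 2 -> PASS
  Finance: 1 -> filtered out
  HR: 1 -> filtered out
  Research: 1 -> filtered out
  Sales: 1 -> filtered out


3 groups:
Design, 3
Engineering, 3
Marketing, 2


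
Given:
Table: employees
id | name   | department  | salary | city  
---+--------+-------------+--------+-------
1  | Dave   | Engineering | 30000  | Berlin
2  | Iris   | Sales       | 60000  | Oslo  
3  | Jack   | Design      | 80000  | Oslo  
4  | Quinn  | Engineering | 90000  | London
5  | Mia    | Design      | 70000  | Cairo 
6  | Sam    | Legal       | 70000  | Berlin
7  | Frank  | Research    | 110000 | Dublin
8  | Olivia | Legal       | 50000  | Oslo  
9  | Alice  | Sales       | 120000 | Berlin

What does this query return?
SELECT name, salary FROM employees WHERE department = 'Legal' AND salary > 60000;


Filtering: department = 'Legal' AND salary > 60000
Matching: 1 rows

1 rows:
Sam, 70000


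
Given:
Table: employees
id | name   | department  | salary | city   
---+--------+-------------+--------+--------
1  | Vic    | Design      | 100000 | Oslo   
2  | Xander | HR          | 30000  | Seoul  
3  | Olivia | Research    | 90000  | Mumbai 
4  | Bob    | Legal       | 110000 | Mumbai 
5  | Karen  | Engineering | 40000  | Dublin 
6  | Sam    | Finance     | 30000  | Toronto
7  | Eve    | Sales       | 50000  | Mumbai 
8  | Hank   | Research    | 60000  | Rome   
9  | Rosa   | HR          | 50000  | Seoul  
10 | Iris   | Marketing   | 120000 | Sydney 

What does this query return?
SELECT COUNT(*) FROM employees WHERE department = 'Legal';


Counting rows where department = 'Legal'
  Bob -> MATCH


1


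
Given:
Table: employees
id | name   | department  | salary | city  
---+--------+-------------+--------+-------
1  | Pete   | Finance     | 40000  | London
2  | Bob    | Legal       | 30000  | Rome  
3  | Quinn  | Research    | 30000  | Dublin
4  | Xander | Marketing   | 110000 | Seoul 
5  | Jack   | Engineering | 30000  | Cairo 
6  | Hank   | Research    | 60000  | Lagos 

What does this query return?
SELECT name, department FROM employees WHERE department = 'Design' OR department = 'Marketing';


Filtering: department = 'Design' OR 'Marketing'
Matching: 1 rows

1 rows:
Xander, Marketing


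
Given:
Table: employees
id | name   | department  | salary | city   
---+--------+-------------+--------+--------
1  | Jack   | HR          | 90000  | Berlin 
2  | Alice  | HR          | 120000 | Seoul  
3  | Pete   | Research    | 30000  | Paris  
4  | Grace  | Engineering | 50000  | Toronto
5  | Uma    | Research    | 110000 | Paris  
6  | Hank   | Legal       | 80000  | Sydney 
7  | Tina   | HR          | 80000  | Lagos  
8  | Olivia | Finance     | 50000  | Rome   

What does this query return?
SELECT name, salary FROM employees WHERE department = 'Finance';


Filtering: department = 'Finance'
Matching rows: 1

1 rows:
Olivia, 50000


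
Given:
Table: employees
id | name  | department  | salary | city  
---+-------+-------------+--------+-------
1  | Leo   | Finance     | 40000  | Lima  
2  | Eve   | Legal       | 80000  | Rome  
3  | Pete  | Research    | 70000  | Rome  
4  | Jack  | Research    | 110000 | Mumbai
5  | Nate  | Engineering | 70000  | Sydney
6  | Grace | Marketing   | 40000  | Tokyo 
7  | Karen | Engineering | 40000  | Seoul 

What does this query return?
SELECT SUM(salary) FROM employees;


SUM(salary) = 40000 + 80000 + 70000 + 110000 + 70000 + 40000 + 40000 = 450000

450000


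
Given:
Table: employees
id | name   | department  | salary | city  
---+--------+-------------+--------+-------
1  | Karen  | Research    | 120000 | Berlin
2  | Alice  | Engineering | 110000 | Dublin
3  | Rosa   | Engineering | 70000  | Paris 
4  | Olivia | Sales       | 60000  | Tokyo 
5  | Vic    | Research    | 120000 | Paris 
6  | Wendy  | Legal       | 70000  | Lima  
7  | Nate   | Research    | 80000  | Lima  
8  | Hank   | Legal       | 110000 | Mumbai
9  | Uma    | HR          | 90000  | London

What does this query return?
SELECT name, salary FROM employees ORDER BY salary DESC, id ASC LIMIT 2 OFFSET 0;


Sort by salary DESC (id ASC tiebreak), then skip 0 and take 2
Rows 1 through 2

2 rows:
Karen, 120000
Vic, 120000


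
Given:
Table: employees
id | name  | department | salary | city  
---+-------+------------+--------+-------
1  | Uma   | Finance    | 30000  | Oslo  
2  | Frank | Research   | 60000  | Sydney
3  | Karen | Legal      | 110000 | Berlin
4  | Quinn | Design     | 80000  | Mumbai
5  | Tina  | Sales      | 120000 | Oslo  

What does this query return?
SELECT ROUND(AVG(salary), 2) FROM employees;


SUM(salary) = 400000
COUNT = 5
ROUND(AVG, 2) = ROUND(400000 / 5, 2) = 80000.0

80000.0


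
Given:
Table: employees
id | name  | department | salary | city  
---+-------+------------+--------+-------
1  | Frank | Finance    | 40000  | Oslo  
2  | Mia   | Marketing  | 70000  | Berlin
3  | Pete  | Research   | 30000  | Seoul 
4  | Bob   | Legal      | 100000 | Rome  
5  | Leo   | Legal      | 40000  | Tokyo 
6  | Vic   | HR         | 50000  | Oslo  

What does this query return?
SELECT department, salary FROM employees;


Projecting columns: department, salary

6 rows:
Finance, 40000
Marketing, 70000
Research, 30000
Legal, 100000
Legal, 40000
HR, 50000


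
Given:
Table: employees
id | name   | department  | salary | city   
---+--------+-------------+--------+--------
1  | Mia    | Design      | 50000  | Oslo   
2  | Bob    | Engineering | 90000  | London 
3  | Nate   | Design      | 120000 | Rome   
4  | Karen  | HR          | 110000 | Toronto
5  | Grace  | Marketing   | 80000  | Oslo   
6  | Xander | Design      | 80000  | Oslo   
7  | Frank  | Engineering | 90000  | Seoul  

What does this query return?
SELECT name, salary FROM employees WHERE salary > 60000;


Filtering: salary > 60000
Matching: 6 rows

6 rows:
Bob, 90000
Nate, 120000
Karen, 110000
Grace, 80000
Xander, 80000
Frank, 90000


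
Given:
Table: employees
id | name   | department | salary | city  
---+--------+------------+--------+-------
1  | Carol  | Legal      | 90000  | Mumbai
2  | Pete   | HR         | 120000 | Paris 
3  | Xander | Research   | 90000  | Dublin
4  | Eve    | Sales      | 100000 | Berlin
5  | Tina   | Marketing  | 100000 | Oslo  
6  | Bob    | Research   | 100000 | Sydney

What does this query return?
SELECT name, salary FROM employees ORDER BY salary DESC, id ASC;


Sorting by salary DESC, then id ASC for ties

6 rows:
Pete, 120000
Eve, 100000
Tina, 100000
Bob, 100000
Carol, 90000
Xander, 90000


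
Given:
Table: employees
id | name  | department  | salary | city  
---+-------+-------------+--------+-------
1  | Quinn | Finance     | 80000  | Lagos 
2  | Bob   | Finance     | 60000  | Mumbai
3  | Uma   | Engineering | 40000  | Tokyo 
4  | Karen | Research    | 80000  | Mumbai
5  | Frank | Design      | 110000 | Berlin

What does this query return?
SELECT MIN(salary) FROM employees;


Salaries: 80000, 60000, 40000, 80000, 110000
MIN = 40000

40000


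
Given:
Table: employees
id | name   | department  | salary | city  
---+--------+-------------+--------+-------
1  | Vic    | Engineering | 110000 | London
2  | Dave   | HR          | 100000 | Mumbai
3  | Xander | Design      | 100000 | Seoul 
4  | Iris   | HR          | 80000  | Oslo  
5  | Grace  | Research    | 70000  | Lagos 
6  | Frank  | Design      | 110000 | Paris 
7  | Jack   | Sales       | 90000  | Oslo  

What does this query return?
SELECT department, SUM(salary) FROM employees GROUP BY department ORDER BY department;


Summing salary within each department:
  Design: 100000 + 110000 = 210000
  Engineering: 110000 = 110000
  HR: 100000 + 80000 = 180000
  Research: 70000 = 70000
  Sales: 90000 = 90000


5 groups:
Design, 210000
Engineering, 110000
HR, 180000
Research, 70000
Sales, 90000


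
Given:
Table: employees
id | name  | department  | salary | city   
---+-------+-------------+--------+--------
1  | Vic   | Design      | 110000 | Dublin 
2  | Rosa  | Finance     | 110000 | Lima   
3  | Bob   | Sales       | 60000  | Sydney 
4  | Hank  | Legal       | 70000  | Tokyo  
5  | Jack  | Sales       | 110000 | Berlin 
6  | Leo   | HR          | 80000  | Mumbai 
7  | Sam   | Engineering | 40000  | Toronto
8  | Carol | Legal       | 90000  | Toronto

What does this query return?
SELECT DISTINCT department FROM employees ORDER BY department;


All 'department' values (row order): Design, Finance, Sales, Legal, Sales, HR, Engineering, Legal
Removing duplicates leaves 6 unique value(s).

6 values:
Design
Engineering
Finance
HR
Legal
Sales


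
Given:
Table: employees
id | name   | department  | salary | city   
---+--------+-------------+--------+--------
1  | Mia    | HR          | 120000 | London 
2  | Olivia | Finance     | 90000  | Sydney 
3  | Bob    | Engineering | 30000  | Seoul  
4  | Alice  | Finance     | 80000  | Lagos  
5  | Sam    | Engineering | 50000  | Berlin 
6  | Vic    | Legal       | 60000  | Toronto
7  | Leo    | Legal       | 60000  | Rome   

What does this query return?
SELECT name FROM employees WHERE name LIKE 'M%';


LIKE 'M%' matches names starting with 'M'
Matching: 1

1 rows:
Mia


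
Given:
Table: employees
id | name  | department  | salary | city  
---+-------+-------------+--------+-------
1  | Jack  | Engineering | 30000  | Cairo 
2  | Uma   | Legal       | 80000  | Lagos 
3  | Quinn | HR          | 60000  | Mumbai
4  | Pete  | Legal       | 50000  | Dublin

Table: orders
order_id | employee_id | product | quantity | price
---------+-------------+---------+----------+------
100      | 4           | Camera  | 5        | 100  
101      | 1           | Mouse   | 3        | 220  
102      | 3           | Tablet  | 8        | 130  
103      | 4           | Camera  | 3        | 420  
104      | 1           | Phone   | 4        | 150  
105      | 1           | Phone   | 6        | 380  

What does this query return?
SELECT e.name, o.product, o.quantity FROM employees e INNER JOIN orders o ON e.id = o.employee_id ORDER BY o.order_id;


Joining employees.id = orders.employee_id:
  employee Pete (id=4) -> order Camera
  employee Jack (id=1) -> order Mouse
  employee Quinn (id=3) -> order Tablet
  employee Pete (id=4) -> order Camera
  employee Jack (id=1) -> order Phone
  employee Jack (id=1) -> order Phone


6 rows:
Pete, Camera, 5
Jack, Mouse, 3
Quinn, Tablet, 8
Pete, Camera, 3
Jack, Phone, 4
Jack, Phone, 6


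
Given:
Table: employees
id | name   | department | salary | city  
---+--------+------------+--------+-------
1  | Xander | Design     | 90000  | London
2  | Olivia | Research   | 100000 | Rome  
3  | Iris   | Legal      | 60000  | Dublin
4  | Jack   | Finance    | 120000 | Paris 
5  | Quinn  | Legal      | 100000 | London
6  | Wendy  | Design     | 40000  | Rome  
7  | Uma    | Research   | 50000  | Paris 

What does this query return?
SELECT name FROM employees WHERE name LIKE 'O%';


LIKE 'O%' matches names starting with 'O'
Matching: 1

1 rows:
Olivia


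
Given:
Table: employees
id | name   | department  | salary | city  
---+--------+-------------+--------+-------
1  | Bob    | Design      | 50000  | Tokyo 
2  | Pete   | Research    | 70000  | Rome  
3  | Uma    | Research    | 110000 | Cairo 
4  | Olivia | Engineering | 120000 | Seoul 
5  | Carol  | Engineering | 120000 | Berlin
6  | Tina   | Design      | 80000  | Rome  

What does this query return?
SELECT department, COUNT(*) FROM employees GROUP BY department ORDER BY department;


Assigning each row to its department group:
  Bob -> Design
  Pete -> Research
  Uma -> Research
  Olivia -> Engineering
  Carol -> Engineering
  Tina -> Design


3 groups:
Design, 2
Engineering, 2
Research, 2


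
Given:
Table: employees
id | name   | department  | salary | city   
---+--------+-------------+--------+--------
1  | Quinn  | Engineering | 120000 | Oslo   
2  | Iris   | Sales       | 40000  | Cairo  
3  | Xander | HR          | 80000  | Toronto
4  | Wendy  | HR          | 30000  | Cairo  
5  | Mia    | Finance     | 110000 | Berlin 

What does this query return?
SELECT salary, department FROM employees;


Projecting columns: salary, department

5 rows:
120000, Engineering
40000, Sales
80000, HR
30000, HR
110000, Finance


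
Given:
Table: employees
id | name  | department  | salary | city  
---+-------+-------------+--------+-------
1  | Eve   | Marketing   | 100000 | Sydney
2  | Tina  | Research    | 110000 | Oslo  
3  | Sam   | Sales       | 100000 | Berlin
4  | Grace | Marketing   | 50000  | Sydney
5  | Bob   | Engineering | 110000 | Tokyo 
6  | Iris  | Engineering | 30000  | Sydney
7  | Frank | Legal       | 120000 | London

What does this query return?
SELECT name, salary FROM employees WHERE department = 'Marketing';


Filtering: department = 'Marketing'
Matching rows: 2

2 rows:
Eve, 100000
Grace, 50000


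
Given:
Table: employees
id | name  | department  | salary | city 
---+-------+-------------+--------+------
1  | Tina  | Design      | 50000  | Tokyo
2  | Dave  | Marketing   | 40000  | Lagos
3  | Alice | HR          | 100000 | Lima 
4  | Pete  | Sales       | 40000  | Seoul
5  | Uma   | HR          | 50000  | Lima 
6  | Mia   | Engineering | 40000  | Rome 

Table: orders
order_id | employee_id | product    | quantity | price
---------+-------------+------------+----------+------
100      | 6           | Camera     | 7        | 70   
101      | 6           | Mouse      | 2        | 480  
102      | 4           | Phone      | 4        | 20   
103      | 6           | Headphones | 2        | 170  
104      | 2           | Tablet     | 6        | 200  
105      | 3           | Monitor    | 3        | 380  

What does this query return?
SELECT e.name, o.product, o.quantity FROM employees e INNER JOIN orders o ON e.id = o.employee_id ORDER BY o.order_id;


Joining employees.id = orders.employee_id:
  employee Mia (id=6) -> order Camera
  employee Mia (id=6) -> order Mouse
  employee Pete (id=4) -> order Phone
  employee Mia (id=6) -> order Headphones
  employee Dave (id=2) -> order Tablet
  employee Alice (id=3) -> order Monitor


6 rows:
Mia, Camera, 7
Mia, Mouse, 2
Pete, Phone, 4
Mia, Headphones, 2
Dave, Tablet, 6
Alice, Monitor, 3


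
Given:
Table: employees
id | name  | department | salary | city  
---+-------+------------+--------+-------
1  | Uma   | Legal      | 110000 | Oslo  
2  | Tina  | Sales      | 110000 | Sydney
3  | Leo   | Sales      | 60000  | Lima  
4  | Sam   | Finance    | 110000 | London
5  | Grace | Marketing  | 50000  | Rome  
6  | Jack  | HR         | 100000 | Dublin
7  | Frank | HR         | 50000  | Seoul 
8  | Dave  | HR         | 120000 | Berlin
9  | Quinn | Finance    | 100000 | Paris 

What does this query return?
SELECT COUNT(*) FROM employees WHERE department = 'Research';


Counting rows where department = 'Research'


0


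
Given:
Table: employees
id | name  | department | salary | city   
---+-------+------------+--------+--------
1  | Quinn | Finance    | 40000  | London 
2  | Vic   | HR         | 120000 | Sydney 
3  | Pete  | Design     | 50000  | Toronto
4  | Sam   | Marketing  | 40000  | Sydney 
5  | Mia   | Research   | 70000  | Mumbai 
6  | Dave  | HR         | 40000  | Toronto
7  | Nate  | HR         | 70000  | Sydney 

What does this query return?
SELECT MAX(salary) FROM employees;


Salaries: 40000, 120000, 50000, 40000, 70000, 40000, 70000
MAX = 120000

120000


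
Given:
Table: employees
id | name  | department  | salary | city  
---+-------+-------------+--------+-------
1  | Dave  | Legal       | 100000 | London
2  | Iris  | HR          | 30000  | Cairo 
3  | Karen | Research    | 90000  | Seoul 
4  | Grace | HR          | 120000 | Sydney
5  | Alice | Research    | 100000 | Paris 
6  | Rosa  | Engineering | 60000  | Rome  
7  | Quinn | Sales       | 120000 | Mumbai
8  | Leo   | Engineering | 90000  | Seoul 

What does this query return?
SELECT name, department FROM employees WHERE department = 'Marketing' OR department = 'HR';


Filtering: department = 'Marketing' OR 'HR'
Matching: 2 rows

2 rows:
Iris, HR
Grace, HR


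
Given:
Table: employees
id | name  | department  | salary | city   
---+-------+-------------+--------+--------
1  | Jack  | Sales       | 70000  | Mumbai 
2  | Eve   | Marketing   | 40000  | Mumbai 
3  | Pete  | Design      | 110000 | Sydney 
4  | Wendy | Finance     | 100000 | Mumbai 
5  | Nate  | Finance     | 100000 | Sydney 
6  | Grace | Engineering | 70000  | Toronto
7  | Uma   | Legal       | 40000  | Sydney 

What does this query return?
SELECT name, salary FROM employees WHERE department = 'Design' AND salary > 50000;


Filtering: department = 'Design' AND salary > 50000
Matching: 1 rows

1 rows:
Pete, 110000


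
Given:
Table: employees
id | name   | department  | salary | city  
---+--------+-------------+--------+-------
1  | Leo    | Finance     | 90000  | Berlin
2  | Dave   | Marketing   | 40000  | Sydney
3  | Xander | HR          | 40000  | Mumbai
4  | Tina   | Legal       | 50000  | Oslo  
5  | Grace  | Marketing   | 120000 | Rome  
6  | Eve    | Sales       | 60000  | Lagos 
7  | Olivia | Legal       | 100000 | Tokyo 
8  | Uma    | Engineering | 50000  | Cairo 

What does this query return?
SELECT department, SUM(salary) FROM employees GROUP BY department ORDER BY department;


Summing salary within each department:
  Engineering: 50000 = 50000
  Finance: 90000 = 90000
  HR: 40000 = 40000
  Legal: 50000 + 100000 = 150000
  Marketing: 40000 + 120000 = 160000
  Sales: 60000 = 60000


6 groups:
Engineering, 50000
Finance, 90000
HR, 40000
Legal, 150000
Marketing, 160000
Sales, 60000


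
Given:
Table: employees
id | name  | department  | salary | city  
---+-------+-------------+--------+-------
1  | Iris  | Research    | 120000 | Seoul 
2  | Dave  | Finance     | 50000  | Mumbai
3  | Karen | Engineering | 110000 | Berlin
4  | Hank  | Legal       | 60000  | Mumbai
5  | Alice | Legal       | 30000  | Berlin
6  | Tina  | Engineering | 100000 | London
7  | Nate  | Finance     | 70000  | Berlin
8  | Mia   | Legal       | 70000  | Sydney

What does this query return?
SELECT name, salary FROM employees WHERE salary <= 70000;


Filtering: salary <= 70000
Matching: 5 rows

5 rows:
Dave, 50000
Hank, 60000
Alice, 30000
Nate, 70000
Mia, 70000


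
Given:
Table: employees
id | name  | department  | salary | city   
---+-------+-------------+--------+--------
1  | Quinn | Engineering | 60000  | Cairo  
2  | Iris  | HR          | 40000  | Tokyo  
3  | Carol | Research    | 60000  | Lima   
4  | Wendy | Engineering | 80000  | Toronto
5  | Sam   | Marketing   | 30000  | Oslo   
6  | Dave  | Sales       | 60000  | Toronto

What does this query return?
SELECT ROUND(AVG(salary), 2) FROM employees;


SUM(salary) = 330000
COUNT = 6
ROUND(AVG, 2) = ROUND(330000 / 6, 2) = 55000.0

55000.0


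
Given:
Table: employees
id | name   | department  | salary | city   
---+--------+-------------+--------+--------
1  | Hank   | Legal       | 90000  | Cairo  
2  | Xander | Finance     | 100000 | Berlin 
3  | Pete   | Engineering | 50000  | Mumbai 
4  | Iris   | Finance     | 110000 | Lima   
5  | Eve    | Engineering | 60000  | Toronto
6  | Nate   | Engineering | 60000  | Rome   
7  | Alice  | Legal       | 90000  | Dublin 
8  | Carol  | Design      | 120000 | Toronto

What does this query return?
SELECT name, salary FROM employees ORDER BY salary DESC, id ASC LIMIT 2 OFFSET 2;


Sort by salary DESC (id ASC tiebreak), then skip 2 and take 2
Rows 3 through 4

2 rows:
Xander, 100000
Hank, 90000


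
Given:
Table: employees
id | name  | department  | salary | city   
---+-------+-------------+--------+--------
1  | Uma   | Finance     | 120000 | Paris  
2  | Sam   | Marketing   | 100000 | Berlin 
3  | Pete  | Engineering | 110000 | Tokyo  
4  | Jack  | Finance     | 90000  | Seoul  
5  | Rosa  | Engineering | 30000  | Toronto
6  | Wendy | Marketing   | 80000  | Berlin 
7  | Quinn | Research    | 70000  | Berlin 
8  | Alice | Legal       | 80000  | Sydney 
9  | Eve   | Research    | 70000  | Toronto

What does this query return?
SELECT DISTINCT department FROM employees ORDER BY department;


All 'department' values (row order): Finance, Marketing, Engineering, Finance, Engineering, Marketing, Research, Legal, Research
Removing duplicates leaves 5 unique value(s).

5 values:
Engineering
Finance
Legal
Marketing
Research


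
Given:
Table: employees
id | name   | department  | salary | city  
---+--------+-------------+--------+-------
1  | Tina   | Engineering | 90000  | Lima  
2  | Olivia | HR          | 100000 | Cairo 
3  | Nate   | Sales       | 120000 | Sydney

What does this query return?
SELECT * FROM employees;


SELECT * returns all 3 rows with all columns

3 rows:
1, Tina, Engineering, 90000, Lima
2, Olivia, HR, 100000, Cairo
3, Nate, Sales, 120000, Sydney


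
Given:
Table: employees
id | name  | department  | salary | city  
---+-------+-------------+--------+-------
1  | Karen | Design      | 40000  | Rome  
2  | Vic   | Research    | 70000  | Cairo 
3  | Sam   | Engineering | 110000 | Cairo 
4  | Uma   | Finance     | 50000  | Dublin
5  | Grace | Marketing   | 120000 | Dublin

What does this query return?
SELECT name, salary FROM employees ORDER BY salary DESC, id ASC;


Sorting by salary DESC, then id ASC for ties

5 rows:
Grace, 120000
Sam, 110000
Vic, 70000
Uma, 50000
Karen, 40000


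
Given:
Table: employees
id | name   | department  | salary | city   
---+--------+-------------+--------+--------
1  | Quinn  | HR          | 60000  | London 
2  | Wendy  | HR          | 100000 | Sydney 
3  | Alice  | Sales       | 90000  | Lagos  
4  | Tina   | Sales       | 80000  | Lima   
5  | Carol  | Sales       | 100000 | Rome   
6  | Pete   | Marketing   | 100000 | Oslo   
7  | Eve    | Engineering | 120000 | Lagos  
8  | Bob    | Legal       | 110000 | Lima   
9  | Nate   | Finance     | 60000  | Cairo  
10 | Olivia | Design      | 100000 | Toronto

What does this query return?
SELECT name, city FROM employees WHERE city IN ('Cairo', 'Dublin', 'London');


Filtering: city IN ('Cairo', 'Dublin', 'London')
Matching: 2 rows

2 rows:
Quinn, London
Nate, Cairo


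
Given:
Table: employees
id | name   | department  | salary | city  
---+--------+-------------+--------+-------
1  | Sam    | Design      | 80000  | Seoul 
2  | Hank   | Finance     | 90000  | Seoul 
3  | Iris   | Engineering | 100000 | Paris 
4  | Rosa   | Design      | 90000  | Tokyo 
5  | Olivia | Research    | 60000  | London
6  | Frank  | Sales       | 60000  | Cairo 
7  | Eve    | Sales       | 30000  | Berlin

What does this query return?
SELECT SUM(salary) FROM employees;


SUM(salary) = 80000 + 90000 + 100000 + 90000 + 60000 + 60000 + 30000 = 510000

510000


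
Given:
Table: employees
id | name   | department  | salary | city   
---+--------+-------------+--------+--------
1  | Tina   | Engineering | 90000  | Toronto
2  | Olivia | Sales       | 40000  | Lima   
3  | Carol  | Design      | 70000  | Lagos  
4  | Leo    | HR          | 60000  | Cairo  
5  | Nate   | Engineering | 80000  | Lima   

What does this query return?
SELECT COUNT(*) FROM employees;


COUNT(*) counts all rows

5


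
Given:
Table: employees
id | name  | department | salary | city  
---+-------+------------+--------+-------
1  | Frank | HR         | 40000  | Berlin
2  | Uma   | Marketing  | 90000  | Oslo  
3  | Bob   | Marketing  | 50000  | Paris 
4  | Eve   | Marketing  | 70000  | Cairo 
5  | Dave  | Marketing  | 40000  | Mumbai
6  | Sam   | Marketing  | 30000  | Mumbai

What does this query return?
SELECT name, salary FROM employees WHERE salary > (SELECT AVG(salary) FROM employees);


Subquery: AVG(salary) = 53333.33
Filtering: salary > 53333.33
  Uma (90000) -> MATCH
  Eve (70000) -> MATCH


2 rows:
Uma, 90000
Eve, 70000


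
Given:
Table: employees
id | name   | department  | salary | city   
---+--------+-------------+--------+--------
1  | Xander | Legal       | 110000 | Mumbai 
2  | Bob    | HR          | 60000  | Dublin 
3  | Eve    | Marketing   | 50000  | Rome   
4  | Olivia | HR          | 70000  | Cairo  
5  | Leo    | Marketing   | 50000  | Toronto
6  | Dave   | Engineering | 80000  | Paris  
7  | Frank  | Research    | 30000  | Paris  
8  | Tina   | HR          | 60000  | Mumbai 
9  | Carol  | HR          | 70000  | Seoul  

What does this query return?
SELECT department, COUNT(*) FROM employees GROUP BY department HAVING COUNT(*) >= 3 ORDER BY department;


Groups with count >= 3:
  HR: 4 -> PASS
  Engineering: 1 -> filtered out
  Legal: 1 -> filtered out
  Marketing: 2 -> filtered out
  Research: 1 -> filtered out


1 groups:
HR, 4


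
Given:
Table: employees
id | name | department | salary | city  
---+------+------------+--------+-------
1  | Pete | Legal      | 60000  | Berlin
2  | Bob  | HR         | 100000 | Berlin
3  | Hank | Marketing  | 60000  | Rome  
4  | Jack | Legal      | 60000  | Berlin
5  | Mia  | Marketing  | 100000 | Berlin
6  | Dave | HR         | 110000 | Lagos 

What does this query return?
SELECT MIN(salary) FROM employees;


Salaries: 60000, 100000, 60000, 60000, 100000, 110000
MIN = 60000

60000


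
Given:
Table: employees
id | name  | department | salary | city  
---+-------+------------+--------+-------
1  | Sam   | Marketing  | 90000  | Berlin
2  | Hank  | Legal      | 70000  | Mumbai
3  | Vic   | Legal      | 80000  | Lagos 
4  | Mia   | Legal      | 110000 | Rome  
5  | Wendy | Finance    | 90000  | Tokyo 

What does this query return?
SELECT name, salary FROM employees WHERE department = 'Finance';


Filtering: department = 'Finance'
Matching rows: 1

1 rows:
Wendy, 90000


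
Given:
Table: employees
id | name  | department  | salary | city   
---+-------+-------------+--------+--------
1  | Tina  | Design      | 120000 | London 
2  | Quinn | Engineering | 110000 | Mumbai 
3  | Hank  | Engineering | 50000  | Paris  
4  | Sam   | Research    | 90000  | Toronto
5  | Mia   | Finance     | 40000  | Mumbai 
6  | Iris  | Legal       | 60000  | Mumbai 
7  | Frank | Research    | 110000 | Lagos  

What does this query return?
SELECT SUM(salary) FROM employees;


SUM(salary) = 120000 + 110000 + 50000 + 90000 + 40000 + 60000 + 110000 = 580000

580000


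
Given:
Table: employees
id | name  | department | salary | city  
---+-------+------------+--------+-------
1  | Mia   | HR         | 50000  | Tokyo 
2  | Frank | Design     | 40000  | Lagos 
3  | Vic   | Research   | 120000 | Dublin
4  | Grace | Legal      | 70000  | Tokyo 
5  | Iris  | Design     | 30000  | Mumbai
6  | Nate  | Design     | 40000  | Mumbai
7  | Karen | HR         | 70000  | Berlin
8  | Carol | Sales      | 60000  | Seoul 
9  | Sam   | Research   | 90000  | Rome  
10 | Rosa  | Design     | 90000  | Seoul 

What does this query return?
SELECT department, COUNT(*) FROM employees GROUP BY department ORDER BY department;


Assigning each row to its department group:
  Mia -> HR
  Frank -> Design
  Vic -> Research
  Grace -> Legal
  Iris -> Design
  Nate -> Design
  Karen -> HR
  Carol -> Sales
  Sam -> Research
  Rosa -> Design


5 groups:
Design, 4
HR, 2
Legal, 1
Research, 2
Sales, 1


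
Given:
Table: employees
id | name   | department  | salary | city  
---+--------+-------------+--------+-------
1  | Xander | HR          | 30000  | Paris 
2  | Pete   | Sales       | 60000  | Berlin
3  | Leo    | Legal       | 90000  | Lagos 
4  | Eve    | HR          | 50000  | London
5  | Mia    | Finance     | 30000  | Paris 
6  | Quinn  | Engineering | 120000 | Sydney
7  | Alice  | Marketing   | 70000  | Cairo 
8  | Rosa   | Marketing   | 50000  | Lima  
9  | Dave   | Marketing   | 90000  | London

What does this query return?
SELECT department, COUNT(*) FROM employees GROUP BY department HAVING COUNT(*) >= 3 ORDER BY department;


Groups with count >= 3:
  Marketing: 3 -> PASS
  Engineering: 1 -> filtered out
  Finance: 1 -> filtered out
  HR: 2 -> filtered out
  Legal: 1 -> filtered out
  Sales: 1 -> filtered out


1 groups:
Marketing, 3


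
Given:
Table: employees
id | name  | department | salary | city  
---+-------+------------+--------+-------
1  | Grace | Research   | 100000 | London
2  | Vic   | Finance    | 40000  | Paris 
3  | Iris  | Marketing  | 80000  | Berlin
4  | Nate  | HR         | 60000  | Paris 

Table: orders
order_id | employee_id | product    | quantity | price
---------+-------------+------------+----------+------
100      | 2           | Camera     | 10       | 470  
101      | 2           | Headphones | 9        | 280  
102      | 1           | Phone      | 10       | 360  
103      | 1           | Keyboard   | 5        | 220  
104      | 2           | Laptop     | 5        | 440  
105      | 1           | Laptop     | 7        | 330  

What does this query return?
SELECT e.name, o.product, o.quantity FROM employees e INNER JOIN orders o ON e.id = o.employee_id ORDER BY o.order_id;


Joining employees.id = orders.employee_id:
  employee Vic (id=2) -> order Camera
  employee Vic (id=2) -> order Headphones
  employee Grace (id=1) -> order Phone
  employee Grace (id=1) -> order Keyboard
  employee Vic (id=2) -> order Laptop
  employee Grace (id=1) -> order Laptop


6 rows:
Vic, Camera, 10
Vic, Headphones, 9
Grace, Phone, 10
Grace, Keyboard, 5
Vic, Laptop, 5
Grace, Laptop, 7


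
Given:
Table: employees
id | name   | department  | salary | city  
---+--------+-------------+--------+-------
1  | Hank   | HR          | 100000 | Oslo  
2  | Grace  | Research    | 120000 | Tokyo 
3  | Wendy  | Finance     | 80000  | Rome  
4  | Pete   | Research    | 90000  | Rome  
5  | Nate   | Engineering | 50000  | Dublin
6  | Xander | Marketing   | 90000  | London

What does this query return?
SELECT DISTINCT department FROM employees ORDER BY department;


All 'department' values (row order): HR, Research, Finance, Research, Engineering, Marketing
Removing duplicates leaves 5 unique value(s).

5 values:
Engineering
Finance
HR
Marketing
Research


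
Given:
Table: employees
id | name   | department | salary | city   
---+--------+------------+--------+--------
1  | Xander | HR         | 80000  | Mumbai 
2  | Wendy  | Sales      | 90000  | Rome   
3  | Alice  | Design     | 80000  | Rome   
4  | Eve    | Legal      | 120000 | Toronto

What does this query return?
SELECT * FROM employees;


SELECT * returns all 4 rows with all columns

4 rows:
1, Xander, HR, 80000, Mumbai
2, Wendy, Sales, 90000, Rome
3, Alice, Design, 80000, Rome
4, Eve, Legal, 120000, Toronto


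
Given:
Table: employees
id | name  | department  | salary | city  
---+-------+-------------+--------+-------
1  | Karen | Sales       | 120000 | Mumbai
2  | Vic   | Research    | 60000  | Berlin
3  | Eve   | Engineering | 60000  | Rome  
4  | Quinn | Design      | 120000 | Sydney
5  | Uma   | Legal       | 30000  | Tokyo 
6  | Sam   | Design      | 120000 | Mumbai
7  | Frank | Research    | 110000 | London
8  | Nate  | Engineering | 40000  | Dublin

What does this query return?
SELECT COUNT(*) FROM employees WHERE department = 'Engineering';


Counting rows where department = 'Engineering'
  Eve -> MATCH
  Nate -> MATCH


2


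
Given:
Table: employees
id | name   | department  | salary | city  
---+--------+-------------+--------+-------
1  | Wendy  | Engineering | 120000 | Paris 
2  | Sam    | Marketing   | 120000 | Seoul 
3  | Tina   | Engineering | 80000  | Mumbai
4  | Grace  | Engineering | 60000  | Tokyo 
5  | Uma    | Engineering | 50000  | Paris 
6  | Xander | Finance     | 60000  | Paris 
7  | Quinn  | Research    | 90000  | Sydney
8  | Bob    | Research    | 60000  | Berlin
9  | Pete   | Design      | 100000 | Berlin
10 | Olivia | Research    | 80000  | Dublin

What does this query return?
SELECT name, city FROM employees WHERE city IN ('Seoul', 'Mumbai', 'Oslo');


Filtering: city IN ('Seoul', 'Mumbai', 'Oslo')
Matching: 2 rows

2 rows:
Sam, Seoul
Tina, Mumbai


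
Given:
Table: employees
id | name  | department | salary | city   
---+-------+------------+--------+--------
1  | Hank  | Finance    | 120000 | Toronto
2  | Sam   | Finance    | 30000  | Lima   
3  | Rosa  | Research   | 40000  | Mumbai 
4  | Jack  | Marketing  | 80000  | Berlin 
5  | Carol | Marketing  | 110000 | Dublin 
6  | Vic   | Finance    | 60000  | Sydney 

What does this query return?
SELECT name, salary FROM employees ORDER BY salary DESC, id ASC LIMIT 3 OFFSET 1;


Sort by salary DESC (id ASC tiebreak), then skip 1 and take 3
Rows 2 through 4

3 rows:
Carol, 110000
Jack, 80000
Vic, 60000


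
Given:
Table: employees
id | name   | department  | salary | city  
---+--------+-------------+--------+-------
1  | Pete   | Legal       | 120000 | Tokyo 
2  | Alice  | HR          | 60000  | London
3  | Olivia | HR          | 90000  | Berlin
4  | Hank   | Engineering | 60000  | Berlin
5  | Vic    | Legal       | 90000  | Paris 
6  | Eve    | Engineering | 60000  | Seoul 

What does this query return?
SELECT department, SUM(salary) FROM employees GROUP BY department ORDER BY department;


Summing salary within each department:
  Engineering: 60000 + 60000 = 120000
  HR: 60000 + 90000 = 150000
  Legal: 120000 + 90000 = 210000


3 groups:
Engineering, 120000
HR, 150000
Legal, 210000


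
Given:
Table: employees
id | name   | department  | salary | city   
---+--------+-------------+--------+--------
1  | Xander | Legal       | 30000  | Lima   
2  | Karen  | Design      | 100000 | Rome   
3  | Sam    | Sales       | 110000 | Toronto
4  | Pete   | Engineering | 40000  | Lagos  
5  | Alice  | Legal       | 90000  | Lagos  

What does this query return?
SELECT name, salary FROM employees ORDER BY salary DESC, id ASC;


Sorting by salary DESC, then id ASC for ties

5 rows:
Sam, 110000
Karen, 100000
Alice, 90000
Pete, 40000
Xander, 30000


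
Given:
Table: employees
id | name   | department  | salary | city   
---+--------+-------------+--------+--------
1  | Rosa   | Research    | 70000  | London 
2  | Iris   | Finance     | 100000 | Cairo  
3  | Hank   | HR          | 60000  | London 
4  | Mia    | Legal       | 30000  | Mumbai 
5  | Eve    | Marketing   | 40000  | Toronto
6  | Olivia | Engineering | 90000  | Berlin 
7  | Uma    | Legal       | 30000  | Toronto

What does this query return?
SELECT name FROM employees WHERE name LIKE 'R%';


LIKE 'R%' matches names starting with 'R'
Matching: 1

1 rows:
Rosa


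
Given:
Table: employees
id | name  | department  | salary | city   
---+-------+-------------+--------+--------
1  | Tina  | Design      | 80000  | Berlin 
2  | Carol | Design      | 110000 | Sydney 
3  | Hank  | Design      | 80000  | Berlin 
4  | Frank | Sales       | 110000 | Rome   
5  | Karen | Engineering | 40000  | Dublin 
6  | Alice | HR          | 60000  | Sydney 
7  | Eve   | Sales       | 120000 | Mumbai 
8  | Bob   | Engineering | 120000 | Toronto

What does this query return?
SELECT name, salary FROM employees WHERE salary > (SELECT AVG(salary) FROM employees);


Subquery: AVG(salary) = 90000.0
Filtering: salary > 90000.0
  Carol (110000) -> MATCH
  Frank (110000) -> MATCH
  Eve (120000) -> MATCH
  Bob (120000) -> MATCH


4 rows:
Carol, 110000
Frank, 110000
Eve, 120000
Bob, 120000


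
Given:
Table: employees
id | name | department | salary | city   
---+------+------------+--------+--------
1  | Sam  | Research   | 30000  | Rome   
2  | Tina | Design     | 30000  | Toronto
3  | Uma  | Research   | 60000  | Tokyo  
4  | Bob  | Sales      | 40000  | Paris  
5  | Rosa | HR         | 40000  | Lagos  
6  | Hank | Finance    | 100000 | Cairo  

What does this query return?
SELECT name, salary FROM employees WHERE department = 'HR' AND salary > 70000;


Filtering: department = 'HR' AND salary > 70000
Matching: 0 rows

Empty result set (0 rows)


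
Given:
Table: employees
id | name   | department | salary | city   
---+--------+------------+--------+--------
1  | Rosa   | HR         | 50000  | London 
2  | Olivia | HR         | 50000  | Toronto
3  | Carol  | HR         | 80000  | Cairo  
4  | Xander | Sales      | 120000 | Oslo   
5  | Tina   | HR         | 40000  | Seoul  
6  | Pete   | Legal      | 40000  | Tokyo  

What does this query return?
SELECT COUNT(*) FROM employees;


COUNT(*) counts all rows

6


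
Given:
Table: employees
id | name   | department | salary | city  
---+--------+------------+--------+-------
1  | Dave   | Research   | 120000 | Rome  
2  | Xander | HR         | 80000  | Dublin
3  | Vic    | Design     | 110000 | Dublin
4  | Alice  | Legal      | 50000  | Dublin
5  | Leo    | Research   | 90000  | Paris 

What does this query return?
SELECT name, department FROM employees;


Projecting columns: name, department

5 rows:
Dave, Research
Xander, HR
Vic, Design
Alice, Legal
Leo, Research
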